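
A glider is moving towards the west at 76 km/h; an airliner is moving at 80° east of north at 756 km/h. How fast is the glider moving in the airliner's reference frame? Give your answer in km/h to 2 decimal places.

830.95 km/h

Taking east as x and north as y: glider velocity = (-76.000, 0.000) km/h; airliner velocity = (744.515, 131.278) km/h.
Velocity of glider relative to airliner = (-76.000, 0.000) − (744.515, 131.278) = (-820.515, -131.278) km/h.
Magnitude = |(-820.515, -131.278)| = 830.950 km/h.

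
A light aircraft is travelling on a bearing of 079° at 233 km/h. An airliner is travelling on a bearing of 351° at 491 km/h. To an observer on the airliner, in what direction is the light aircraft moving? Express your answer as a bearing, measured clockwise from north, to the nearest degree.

Taking east as x and north as y: light aircraft velocity = (228.719, 44.458) km/h; airliner velocity = (-76.809, 484.955) km/h.
Velocity of light aircraft relative to airliner = (228.719, 44.458) − (-76.809, 484.955) = (305.528, -440.496) km/h.
Bearing = atan2(305.53, -440.50) = 145.25° clockwise from north.

145°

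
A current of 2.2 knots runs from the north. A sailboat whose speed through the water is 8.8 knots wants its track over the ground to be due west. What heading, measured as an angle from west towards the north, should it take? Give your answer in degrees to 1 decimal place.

14.5°

The current pushes perpendicular to the desired track; the heading must have a component into the current equal to 2.2 knots: 8.8 sin θ = 2.2.
sin θ = 0.2500, so θ = 14.478°.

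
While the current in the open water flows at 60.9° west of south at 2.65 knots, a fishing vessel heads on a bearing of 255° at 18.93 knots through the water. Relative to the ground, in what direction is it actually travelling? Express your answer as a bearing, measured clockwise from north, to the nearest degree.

Taking east as x and north as y: velocity relative to the water = (-18.285, -4.899) knots; the water relative to ground = (-2.315, -1.289) knots.
Velocity relative to ground = (-18.285, -4.899) + (-2.315, -1.289) = (-20.600, -6.188) knots.
Bearing = atan2(-20.60, -6.19) = 253.28° clockwise from north.

253°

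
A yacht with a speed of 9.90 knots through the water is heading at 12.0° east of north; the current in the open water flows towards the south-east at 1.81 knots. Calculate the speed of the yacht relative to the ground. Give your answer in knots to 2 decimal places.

9.04 knots

Taking east as x and north as y: velocity relative to the water = (2.058, 9.684) knots; the water relative to ground = (1.280, -1.280) knots.
Velocity relative to ground = (2.058, 9.684) + (1.280, -1.280) = (3.338, 8.404) knots.
Speed = |(3.338, 8.404)| = 9.043 knots.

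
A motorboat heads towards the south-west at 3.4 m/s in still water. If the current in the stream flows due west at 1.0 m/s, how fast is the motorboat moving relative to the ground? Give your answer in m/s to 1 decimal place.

Taking east as x and north as y: velocity relative to the water = (-2.404, -2.404) m/s; the water relative to ground = (-1.000, 0.000) m/s.
Velocity relative to ground = (-2.404, -2.404) + (-1.000, 0.000) = (-3.404, -2.404) m/s.
Speed = |(-3.404, -2.404)| = 4.168 m/s.

4.2 m/s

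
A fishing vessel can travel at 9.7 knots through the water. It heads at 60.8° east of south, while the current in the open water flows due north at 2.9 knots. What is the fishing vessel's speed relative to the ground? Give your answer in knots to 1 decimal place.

8.7 knots

Taking east as x and north as y: velocity relative to the water = (8.467, -4.732) knots; the water relative to ground = (0.000, 2.900) knots.
Velocity relative to ground = (8.467, -4.732) + (0.000, 2.900) = (8.467, -1.832) knots.
Speed = |(8.467, -1.832)| = 8.663 knots.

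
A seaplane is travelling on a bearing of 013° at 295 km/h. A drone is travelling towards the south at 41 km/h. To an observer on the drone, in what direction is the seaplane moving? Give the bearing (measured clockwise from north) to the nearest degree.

Taking east as x and north as y: seaplane velocity = (66.361, 287.439) km/h; drone velocity = (0.000, -41.000) km/h.
Velocity of seaplane relative to drone = (66.361, 287.439) − (0.000, -41.000) = (66.361, 328.439) km/h.
Bearing = atan2(66.36, 328.44) = 11.42° clockwise from north.

011°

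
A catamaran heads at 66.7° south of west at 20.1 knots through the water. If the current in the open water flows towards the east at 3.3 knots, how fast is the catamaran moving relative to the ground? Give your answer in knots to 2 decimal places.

Taking east as x and north as y: velocity relative to the water = (-7.950, -18.461) knots; the water relative to ground = (3.300, 0.000) knots.
Velocity relative to ground = (-7.950, -18.461) + (3.300, 0.000) = (-4.650, -18.461) knots.
Speed = |(-4.650, -18.461)| = 19.038 knots.

19.04 knots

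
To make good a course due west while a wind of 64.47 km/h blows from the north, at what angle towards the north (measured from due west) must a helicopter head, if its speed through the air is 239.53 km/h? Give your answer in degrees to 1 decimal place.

15.6°

The wind pushes perpendicular to the desired track; the heading must have a component into the wind equal to 64.47 km/h: 239.53 sin θ = 64.47.
sin θ = 0.2692, so θ = 15.614°.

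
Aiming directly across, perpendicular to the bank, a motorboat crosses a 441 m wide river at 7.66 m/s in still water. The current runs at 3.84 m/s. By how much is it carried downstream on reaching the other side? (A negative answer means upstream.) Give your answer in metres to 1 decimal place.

Perpendicular speed = 7.660 m/s; crossing time = 441 / 7.660 = 57.572 s.
Net downstream speed = 3.840 m/s.
Drift = 3.840 × 57.572 = 221.076 m (downstream).

221.1 m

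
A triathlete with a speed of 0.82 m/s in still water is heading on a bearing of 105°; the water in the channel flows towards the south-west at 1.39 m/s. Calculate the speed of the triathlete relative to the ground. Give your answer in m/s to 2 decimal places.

Taking east as x and north as y: velocity relative to the water = (0.792, -0.212) m/s; the water relative to ground = (-0.983, -0.983) m/s.
Velocity relative to ground = (0.792, -0.212) + (-0.983, -0.983) = (-0.191, -1.195) m/s.
Speed = |(-0.191, -1.195)| = 1.210 m/s.

1.21 m/s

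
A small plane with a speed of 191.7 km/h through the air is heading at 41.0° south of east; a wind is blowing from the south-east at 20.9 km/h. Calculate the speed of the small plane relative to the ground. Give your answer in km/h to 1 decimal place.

Taking east as x and north as y: velocity relative to the air = (144.678, -125.767) km/h; the air relative to ground = (-14.779, 14.779) km/h.
Velocity relative to ground = (144.678, -125.767) + (-14.779, 14.779) = (129.899, -110.988) km/h.
Speed = |(129.899, -110.988)| = 170.857 km/h.

170.9 km/h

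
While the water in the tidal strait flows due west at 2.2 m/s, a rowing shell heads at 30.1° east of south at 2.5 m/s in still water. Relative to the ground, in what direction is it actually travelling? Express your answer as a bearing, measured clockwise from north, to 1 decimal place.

203.6°

Taking east as x and north as y: velocity relative to the water = (1.254, -2.163) m/s; the water relative to ground = (-2.200, 0.000) m/s.
Velocity relative to ground = (1.254, -2.163) + (-2.200, 0.000) = (-0.946, -2.163) m/s.
Bearing = atan2(-0.95, -2.16) = 203.63° clockwise from north.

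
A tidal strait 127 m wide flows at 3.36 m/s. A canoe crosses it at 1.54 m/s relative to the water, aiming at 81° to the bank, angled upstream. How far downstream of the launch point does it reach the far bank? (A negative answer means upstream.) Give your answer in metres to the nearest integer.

260 m

Perpendicular speed = 1.521 m/s; crossing time = 127 / 1.521 = 83.496 s.
Net downstream speed = 3.119 m/s.
Drift = 3.119 × 83.496 = 260.430 m (downstream).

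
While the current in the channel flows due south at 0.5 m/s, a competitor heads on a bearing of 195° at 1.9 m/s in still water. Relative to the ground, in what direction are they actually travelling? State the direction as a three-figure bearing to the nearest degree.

192°

Taking east as x and north as y: velocity relative to the water = (-0.492, -1.835) m/s; the water relative to ground = (0.000, -0.500) m/s.
Velocity relative to ground = (-0.492, -1.835) + (0.000, -0.500) = (-0.492, -2.335) m/s.
Bearing = atan2(-0.49, -2.34) = 191.89° clockwise from north.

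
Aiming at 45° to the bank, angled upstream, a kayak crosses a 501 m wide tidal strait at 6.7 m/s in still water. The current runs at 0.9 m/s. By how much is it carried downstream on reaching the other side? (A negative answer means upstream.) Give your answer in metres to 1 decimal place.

Perpendicular speed = 4.738 m/s; crossing time = 501 / 4.738 = 105.749 s.
Net downstream speed = -3.838 m/s.
Drift = -3.838 × 105.749 = -405.826 m (upstream).

-405.8 m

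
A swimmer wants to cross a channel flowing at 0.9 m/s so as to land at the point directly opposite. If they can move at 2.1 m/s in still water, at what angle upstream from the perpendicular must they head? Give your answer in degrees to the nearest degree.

25°

To cancel the current, the upstream component of the swimmer's velocity must equal the flow: 2.1 sin θ = 0.9.
sin θ = 0.9 / 2.1 = 0.4286.
θ = arcsin(0.4286) = 25.377°.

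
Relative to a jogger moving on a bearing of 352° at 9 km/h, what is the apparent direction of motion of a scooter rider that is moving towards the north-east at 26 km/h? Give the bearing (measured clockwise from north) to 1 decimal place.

Taking east as x and north as y: scooter rider velocity = (18.385, 18.385) km/h; jogger velocity = (-1.253, 8.912) km/h.
Velocity of scooter rider relative to jogger = (18.385, 18.385) − (-1.253, 8.912) = (19.637, 9.472) km/h.
Bearing = atan2(19.64, 9.47) = 64.25° clockwise from north.

064.2°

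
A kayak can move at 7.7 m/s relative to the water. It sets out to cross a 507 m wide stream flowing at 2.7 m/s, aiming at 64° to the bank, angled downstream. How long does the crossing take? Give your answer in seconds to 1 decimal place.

73.3 s

The component of the kayak's velocity perpendicular to the bank is 7.7 × sin 64° = 6.921 m/s.
The current is parallel to the bank, so it does not affect the crossing time.
Time = 507 / 6.921 = 73.258 s.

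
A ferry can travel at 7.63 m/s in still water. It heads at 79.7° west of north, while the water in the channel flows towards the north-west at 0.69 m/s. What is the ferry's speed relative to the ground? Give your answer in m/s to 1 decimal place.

8.2 m/s

Taking east as x and north as y: velocity relative to the water = (-7.507, 1.364) m/s; the water relative to ground = (-0.488, 0.488) m/s.
Velocity relative to ground = (-7.507, 1.364) + (-0.488, 0.488) = (-7.995, 1.852) m/s.
Speed = |(-7.995, 1.852)| = 8.207 m/s.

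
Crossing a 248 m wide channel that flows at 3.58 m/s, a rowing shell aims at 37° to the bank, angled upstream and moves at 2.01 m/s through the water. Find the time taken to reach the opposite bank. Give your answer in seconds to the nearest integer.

The component of the rowing shell's velocity perpendicular to the bank is 2.01 × sin 37° = 1.210 m/s.
The current is parallel to the bank, so it does not affect the crossing time.
Time = 248 / 1.210 = 205.018 s.

205 s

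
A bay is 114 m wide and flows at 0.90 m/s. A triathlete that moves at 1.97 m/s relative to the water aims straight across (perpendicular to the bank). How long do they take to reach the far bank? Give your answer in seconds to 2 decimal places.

The component of the triathlete's velocity perpendicular to the bank is 1.97 m/s.
The flow acts along the bank and has no component across it.
Time = 114 / 1.970 = 57.868 s.

57.87 s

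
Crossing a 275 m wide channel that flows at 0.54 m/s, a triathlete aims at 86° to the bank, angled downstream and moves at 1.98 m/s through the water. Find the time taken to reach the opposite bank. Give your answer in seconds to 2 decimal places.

139.23 s

The component of the triathlete's velocity perpendicular to the bank is 1.98 × sin 86° = 1.975 m/s.
The current is parallel to the bank, so it does not affect the crossing time.
Time = 275 / 1.975 = 139.228 s.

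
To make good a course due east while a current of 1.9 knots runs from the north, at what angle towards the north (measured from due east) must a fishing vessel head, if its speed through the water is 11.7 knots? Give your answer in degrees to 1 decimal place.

9.3°

The current pushes perpendicular to the desired track; the heading must have a component into the current equal to 1.9 knots: 11.7 sin θ = 1.9.
sin θ = 0.1624, so θ = 9.346°.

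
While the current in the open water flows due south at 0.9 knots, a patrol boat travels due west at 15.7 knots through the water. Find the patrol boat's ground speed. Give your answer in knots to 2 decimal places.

Taking east as x and north as y: velocity relative to the water = (-15.700, 0.000) knots; the water relative to ground = (0.000, -0.900) knots.
Velocity relative to ground = (-15.700, 0.000) + (0.000, -0.900) = (-15.700, -0.900) knots.
Speed = |(-15.700, -0.900)| = 15.726 knots.

15.73 knots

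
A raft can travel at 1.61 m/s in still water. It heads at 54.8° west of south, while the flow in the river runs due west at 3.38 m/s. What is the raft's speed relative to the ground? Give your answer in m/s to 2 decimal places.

Taking east as x and north as y: velocity relative to the water = (-1.316, -0.928) m/s; the water relative to ground = (-3.380, 0.000) m/s.
Velocity relative to ground = (-1.316, -0.928) + (-3.380, 0.000) = (-4.696, -0.928) m/s.
Speed = |(-4.696, -0.928)| = 4.786 m/s.

4.79 m/s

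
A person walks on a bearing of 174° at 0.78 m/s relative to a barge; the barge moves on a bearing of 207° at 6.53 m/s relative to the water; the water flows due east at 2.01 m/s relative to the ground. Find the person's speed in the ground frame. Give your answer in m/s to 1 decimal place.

6.7 m/s

In east/north components (m/s): person relative to barge = (0.082, -0.776); barge relative to water = (-2.965, -5.818); water relative to ground = (2.010, 0.000).
Sum = (-0.873, -6.594) m/s.
Speed = |(-0.873, -6.594)| = 6.652 m/s.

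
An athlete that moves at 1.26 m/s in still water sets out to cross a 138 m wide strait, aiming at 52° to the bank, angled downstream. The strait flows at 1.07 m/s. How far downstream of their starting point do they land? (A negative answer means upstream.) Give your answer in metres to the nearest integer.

Perpendicular speed = 0.993 m/s; crossing time = 138 / 0.993 = 138.988 s.
Net downstream speed = 1.846 m/s.
Drift = 1.846 × 138.988 = 256.534 m (downstream).

257 m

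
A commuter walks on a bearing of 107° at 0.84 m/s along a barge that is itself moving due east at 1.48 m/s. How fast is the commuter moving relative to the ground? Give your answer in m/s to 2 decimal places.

Taking east as x and north as y: barge velocity = (1.480, 0.000) m/s; commuter velocity relative to barge = (0.803, -0.246) m/s.
Velocity relative to ground = (1.480, 0.000) + (0.803, -0.246) = (2.283, -0.246) m/s.
Speed = |(2.283, -0.246)| = 2.296 m/s.

2.30 m/s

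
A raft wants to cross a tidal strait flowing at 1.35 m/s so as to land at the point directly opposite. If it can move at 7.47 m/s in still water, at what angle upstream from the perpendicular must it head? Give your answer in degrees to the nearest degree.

To cancel the current, the upstream component of the raft's velocity must equal the flow: 7.47 sin θ = 1.35.
sin θ = 1.35 / 7.47 = 0.1807.
θ = arcsin(0.1807) = 10.412°.

10°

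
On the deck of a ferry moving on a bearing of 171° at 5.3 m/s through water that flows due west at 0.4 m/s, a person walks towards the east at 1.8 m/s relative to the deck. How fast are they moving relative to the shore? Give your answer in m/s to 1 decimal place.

5.7 m/s

In east/north components (m/s): person relative to ferry = (1.800, 0.000); ferry relative to water = (0.829, -5.235); water relative to ground = (-0.400, 0.000).
Sum = (2.229, -5.235) m/s.
Speed = |(2.229, -5.235)| = 5.690 m/s.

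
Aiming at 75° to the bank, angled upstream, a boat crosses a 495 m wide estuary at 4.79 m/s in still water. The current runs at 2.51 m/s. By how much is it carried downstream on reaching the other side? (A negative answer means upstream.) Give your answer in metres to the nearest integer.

136 m

Perpendicular speed = 4.627 m/s; crossing time = 495 / 4.627 = 106.986 s.
Net downstream speed = 1.270 m/s.
Drift = 1.270 × 106.986 = 135.899 m (downstream).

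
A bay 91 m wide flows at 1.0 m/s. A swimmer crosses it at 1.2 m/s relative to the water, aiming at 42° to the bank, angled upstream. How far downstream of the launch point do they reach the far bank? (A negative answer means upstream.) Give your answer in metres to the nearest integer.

12 m

Perpendicular speed = 0.803 m/s; crossing time = 91 / 0.803 = 113.331 s.
Net downstream speed = 0.108 m/s.
Drift = 0.108 × 113.331 = 12.265 m (downstream).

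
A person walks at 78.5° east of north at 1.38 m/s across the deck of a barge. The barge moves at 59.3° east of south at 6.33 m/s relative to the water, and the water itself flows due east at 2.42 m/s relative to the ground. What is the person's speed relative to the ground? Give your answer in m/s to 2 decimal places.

9.68 m/s

In east/north components (m/s): person relative to barge = (1.352, 0.275); barge relative to water = (5.443, -3.232); water relative to ground = (2.420, 0.000).
Sum = (9.215, -2.957) m/s.
Speed = |(9.215, -2.957)| = 9.678 m/s.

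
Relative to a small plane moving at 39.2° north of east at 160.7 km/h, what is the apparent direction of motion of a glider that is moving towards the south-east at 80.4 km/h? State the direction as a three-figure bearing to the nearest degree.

Taking east as x and north as y: glider velocity = (56.851, -56.851) km/h; small plane velocity = (124.534, 101.567) km/h.
Velocity of glider relative to small plane = (56.851, -56.851) − (124.534, 101.567) = (-67.682, -158.418) km/h.
Bearing = atan2(-67.68, -158.42) = 203.13° clockwise from north.

203°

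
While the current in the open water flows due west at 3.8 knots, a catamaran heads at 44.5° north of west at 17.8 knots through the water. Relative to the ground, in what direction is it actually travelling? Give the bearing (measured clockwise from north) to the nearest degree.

307°

Taking east as x and north as y: velocity relative to the water = (-12.696, 12.476) knots; the water relative to ground = (-3.800, 0.000) knots.
Velocity relative to ground = (-12.696, 12.476) + (-3.800, 0.000) = (-16.496, 12.476) knots.
Bearing = atan2(-16.50, 12.48) = 307.10° clockwise from north.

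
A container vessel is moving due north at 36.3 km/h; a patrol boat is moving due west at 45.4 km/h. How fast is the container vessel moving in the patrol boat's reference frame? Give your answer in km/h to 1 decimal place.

58.1 km/h

Taking east as x and north as y: container vessel velocity = (0.000, 36.300) km/h; patrol boat velocity = (-45.400, 0.000) km/h.
Velocity of container vessel relative to patrol boat = (0.000, 36.300) − (-45.400, 0.000) = (45.400, 36.300) km/h.
Magnitude = |(45.400, 36.300)| = 58.128 km/h.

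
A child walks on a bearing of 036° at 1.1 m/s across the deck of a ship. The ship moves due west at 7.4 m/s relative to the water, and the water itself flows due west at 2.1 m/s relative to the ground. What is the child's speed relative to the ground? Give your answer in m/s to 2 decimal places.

8.90 m/s

In east/north components (m/s): child relative to ship = (0.647, 0.890); ship relative to water = (-7.400, 0.000); water relative to ground = (-2.100, 0.000).
Sum = (-8.853, 0.890) m/s.
Speed = |(-8.853, 0.890)| = 8.898 m/s.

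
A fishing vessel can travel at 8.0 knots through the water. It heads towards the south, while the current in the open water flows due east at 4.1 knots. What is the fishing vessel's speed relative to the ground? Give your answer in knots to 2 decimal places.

8.99 knots

Taking east as x and north as y: velocity relative to the water = (0.000, -8.000) knots; the water relative to ground = (4.100, 0.000) knots.
Velocity relative to ground = (0.000, -8.000) + (4.100, 0.000) = (4.100, -8.000) knots.
Speed = |(4.100, -8.000)| = 8.989 knots.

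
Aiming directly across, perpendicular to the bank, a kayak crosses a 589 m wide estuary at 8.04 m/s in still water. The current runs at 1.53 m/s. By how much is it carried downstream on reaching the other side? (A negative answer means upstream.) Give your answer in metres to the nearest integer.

Perpendicular speed = 8.040 m/s; crossing time = 589 / 8.040 = 73.259 s.
Net downstream speed = 1.530 m/s.
Drift = 1.530 × 73.259 = 112.086 m (downstream).

112 m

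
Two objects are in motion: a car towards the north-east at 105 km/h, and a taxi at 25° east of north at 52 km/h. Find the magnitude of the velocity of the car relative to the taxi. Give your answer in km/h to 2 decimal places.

Taking east as x and north as y: car velocity = (74.246, 74.246) km/h; taxi velocity = (21.976, 47.128) km/h.
Velocity of car relative to taxi = (74.246, 74.246) − (21.976, 47.128) = (52.270, 27.118) km/h.
Magnitude = |(52.270, 27.118)| = 58.886 km/h.

58.89 km/h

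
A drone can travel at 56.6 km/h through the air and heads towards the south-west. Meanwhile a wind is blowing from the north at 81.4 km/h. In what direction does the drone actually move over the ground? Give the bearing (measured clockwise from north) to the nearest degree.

Taking east as x and north as y: velocity relative to the air = (-40.022, -40.022) km/h; the air relative to ground = (0.000, -81.400) km/h.
Velocity relative to ground = (-40.022, -40.022) + (0.000, -81.400) = (-40.022, -121.422) km/h.
Bearing = atan2(-40.02, -121.42) = 198.24° clockwise from north.

198°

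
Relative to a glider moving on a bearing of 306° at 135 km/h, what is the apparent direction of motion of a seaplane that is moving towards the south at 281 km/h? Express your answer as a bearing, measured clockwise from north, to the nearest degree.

163°

Taking east as x and north as y: seaplane velocity = (0.000, -281.000) km/h; glider velocity = (-109.217, 79.351) km/h.
Velocity of seaplane relative to glider = (0.000, -281.000) − (-109.217, 79.351) = (109.217, -360.351) km/h.
Bearing = atan2(109.22, -360.35) = 163.14° clockwise from north.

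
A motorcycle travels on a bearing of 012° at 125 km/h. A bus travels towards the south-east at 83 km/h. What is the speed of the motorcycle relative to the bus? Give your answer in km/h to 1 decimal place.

Taking east as x and north as y: motorcycle velocity = (25.989, 122.268) km/h; bus velocity = (58.690, -58.690) km/h.
Velocity of motorcycle relative to bus = (25.989, 122.268) − (58.690, -58.690) = (-32.701, 180.958) km/h.
Magnitude = |(-32.701, 180.958)| = 183.889 km/h.

183.9 km/h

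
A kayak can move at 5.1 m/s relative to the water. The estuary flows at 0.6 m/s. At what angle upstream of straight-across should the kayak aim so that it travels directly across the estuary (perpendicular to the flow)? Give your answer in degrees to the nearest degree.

To cancel the current, the upstream component of the kayak's velocity must equal the flow: 5.1 sin θ = 0.6.
sin θ = 0.6 / 5.1 = 0.1176.
θ = arcsin(0.1176) = 6.756°.

7°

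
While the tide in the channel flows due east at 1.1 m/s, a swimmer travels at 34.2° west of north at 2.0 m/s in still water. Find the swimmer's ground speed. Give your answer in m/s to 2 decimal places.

Taking east as x and north as y: velocity relative to the water = (-1.124, 1.654) m/s; the water relative to ground = (1.100, 0.000) m/s.
Velocity relative to ground = (-1.124, 1.654) + (1.100, 0.000) = (-0.024, 1.654) m/s.
Speed = |(-0.024, 1.654)| = 1.654 m/s.

1.65 m/s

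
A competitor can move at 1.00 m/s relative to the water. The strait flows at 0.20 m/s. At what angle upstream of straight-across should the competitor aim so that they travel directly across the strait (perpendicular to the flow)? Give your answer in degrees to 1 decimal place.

To cancel the current, the upstream component of the competitor's velocity must equal the flow: 1.00 sin θ = 0.20.
sin θ = 0.20 / 1.00 = 0.2000.
θ = arcsin(0.2000) = 11.537°.

11.5°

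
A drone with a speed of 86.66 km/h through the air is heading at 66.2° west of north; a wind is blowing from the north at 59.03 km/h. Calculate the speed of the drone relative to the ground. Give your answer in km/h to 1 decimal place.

Taking east as x and north as y: velocity relative to the air = (-79.290, 34.971) km/h; the air relative to ground = (0.000, -59.030) km/h.
Velocity relative to ground = (-79.290, 34.971) + (0.000, -59.030) = (-79.290, -24.059) km/h.
Speed = |(-79.290, -24.059)| = 82.860 km/h.

82.9 km/h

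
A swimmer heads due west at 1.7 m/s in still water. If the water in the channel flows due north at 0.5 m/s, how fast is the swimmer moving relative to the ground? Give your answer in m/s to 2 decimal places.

Taking east as x and north as y: velocity relative to the water = (-1.700, 0.000) m/s; the water relative to ground = (0.000, 0.500) m/s.
Velocity relative to ground = (-1.700, 0.000) + (0.000, 0.500) = (-1.700, 0.500) m/s.
Speed = |(-1.700, 0.500)| = 1.772 m/s.

1.77 m/s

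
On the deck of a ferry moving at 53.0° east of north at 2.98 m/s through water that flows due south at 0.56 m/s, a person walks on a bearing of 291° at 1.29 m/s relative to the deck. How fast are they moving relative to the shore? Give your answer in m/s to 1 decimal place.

In east/north components (m/s): person relative to ferry = (-1.204, 0.462); ferry relative to water = (2.380, 1.793); water relative to ground = (0.000, -0.560).
Sum = (1.176, 1.696) m/s.
Speed = |(1.176, 1.696)| = 2.063 m/s.

2.1 m/s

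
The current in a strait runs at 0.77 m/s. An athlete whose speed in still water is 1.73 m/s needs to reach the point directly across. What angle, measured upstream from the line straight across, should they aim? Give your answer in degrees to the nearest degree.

To cancel the current, the upstream component of the athlete's velocity must equal the flow: 1.73 sin θ = 0.77.
sin θ = 0.77 / 1.73 = 0.4451.
θ = arcsin(0.4451) = 26.429°.

26°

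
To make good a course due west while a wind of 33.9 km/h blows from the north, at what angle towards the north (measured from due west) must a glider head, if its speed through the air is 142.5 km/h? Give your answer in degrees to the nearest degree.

The wind pushes perpendicular to the desired track; the heading must have a component into the wind equal to 33.9 km/h: 142.5 sin θ = 33.9.
sin θ = 0.2379, so θ = 13.762°.

14°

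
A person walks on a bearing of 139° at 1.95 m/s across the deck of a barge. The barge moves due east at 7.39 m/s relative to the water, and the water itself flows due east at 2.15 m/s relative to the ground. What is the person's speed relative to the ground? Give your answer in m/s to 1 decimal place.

10.9 m/s

In east/north components (m/s): person relative to barge = (1.279, -1.472); barge relative to water = (7.390, 0.000); water relative to ground = (2.150, 0.000).
Sum = (10.819, -1.472) m/s.
Speed = |(10.819, -1.472)| = 10.919 m/s.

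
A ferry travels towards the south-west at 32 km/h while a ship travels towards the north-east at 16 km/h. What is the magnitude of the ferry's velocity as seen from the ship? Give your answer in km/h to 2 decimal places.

Taking east as x and north as y: ferry velocity = (-22.627, -22.627) km/h; ship velocity = (11.314, 11.314) km/h.
Velocity of ferry relative to ship = (-22.627, -22.627) − (11.314, 11.314) = (-33.941, -33.941) km/h.
Magnitude = |(-33.941, -33.941)| = 48.000 km/h.

48.00 km/h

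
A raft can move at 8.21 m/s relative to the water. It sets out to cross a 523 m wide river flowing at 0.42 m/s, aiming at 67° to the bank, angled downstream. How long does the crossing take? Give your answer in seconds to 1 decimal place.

69.2 s

The component of the raft's velocity perpendicular to the bank is 8.21 × sin 67° = 7.557 m/s.
The flow acts along the bank and has no component across it.
Time = 523 / 7.557 = 69.204 s.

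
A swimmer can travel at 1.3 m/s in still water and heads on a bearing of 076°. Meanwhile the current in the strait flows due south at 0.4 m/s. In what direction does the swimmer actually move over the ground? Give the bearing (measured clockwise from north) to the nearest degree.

094°

Taking east as x and north as y: velocity relative to the water = (1.261, 0.314) m/s; the water relative to ground = (0.000, -0.400) m/s.
Velocity relative to ground = (1.261, 0.314) + (0.000, -0.400) = (1.261, -0.086) m/s.
Bearing = atan2(1.26, -0.09) = 93.88° clockwise from north.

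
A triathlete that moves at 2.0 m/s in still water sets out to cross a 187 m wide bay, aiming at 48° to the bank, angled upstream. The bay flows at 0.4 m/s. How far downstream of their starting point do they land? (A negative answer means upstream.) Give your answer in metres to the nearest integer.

-118 m

Perpendicular speed = 1.486 m/s; crossing time = 187 / 1.486 = 125.817 s.
Net downstream speed = -0.938 m/s.
Drift = -0.938 × 125.817 = -118.049 m (upstream).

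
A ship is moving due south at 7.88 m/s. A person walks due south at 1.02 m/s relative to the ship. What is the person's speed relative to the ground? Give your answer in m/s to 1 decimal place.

Taking east as x and north as y: ship velocity = (0.000, -7.880) m/s; person velocity relative to ship = (0.000, -1.020) m/s.
Velocity relative to ground = (0.000, -7.880) + (0.000, -1.020) = (0.000, -8.900) m/s.
Speed = |(0.000, -8.900)| = 8.900 m/s.

8.9 m/s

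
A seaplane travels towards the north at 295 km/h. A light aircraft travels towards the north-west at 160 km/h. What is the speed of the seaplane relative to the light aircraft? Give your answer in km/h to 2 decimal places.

214.18 km/h

Taking east as x and north as y: seaplane velocity = (0.000, 295.000) km/h; light aircraft velocity = (-113.137, 113.137) km/h.
Velocity of seaplane relative to light aircraft = (0.000, 295.000) − (-113.137, 113.137) = (113.137, 181.863) km/h.
Magnitude = |(113.137, 181.863)| = 214.182 km/h.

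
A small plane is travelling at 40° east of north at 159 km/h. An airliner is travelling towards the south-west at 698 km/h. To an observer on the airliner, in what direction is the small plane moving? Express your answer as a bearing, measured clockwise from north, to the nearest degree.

044°

Taking east as x and north as y: small plane velocity = (102.203, 121.801) km/h; airliner velocity = (-493.561, -493.561) km/h.
Velocity of small plane relative to airliner = (102.203, 121.801) − (-493.561, -493.561) = (595.764, 615.362) km/h.
Bearing = atan2(595.76, 615.36) = 44.07° clockwise from north.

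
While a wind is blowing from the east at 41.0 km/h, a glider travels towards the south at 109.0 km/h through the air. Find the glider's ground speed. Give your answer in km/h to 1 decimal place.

116.5 km/h

Taking east as x and north as y: velocity relative to the air = (0.000, -109.000) km/h; the air relative to ground = (-41.000, 0.000) km/h.
Velocity relative to ground = (0.000, -109.000) + (-41.000, 0.000) = (-41.000, -109.000) km/h.
Speed = |(-41.000, -109.000)| = 116.456 km/h.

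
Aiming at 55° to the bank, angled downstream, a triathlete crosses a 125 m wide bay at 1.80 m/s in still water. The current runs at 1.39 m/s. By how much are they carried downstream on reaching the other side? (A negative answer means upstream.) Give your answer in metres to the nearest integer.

205 m

Perpendicular speed = 1.474 m/s; crossing time = 125 / 1.474 = 84.776 s.
Net downstream speed = 2.422 m/s.
Drift = 2.422 × 84.776 = 205.365 m (downstream).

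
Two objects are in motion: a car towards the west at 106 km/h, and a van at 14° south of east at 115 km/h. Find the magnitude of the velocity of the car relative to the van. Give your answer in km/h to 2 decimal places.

219.36 km/h

Taking east as x and north as y: car velocity = (-106.000, 0.000) km/h; van velocity = (111.584, -27.821) km/h.
Velocity of car relative to van = (-106.000, 0.000) − (111.584, -27.821) = (-217.584, 27.821) km/h.
Magnitude = |(-217.584, 27.821)| = 219.355 km/h.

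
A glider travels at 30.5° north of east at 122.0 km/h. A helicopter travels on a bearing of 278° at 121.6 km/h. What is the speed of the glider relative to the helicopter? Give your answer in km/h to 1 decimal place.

Taking east as x and north as y: glider velocity = (105.119, 61.920) km/h; helicopter velocity = (-120.417, 16.923) km/h.
Velocity of glider relative to helicopter = (105.119, 61.920) − (-120.417, 16.923) = (225.535, 44.996) km/h.
Magnitude = |(225.535, 44.996)| = 229.980 km/h.

230.0 km/h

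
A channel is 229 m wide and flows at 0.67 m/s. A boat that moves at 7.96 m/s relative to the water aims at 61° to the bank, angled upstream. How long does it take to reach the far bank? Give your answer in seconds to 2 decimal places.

The component of the boat's velocity perpendicular to the bank is 7.96 × sin 61° = 6.962 m/s.
Only the cross-stream component determines the crossing time; the current contributes nothing perpendicular to the bank.
Time = 229 / 6.962 = 32.893 s.

32.89 s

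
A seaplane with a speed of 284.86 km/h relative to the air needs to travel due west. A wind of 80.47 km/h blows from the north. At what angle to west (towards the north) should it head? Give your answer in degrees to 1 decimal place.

The wind pushes perpendicular to the desired track; the heading must have a component into the wind equal to 80.47 km/h: 284.86 sin θ = 80.47.
sin θ = 0.2825, so θ = 16.409°.

16.4°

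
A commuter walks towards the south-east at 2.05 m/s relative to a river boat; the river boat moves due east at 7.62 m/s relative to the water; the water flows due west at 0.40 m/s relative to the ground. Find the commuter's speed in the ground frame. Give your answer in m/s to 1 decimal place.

In east/north components (m/s): commuter relative to river boat = (1.450, -1.450); river boat relative to water = (7.620, 0.000); water relative to ground = (-0.400, 0.000).
Sum = (8.670, -1.450) m/s.
Speed = |(8.670, -1.450)| = 8.790 m/s.

8.8 m/s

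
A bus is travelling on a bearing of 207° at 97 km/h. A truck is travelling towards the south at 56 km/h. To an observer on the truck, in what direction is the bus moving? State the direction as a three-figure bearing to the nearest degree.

235°

Taking east as x and north as y: bus velocity = (-44.037, -86.428) km/h; truck velocity = (0.000, -56.000) km/h.
Velocity of bus relative to truck = (-44.037, -86.428) − (0.000, -56.000) = (-44.037, -30.428) km/h.
Bearing = atan2(-44.04, -30.43) = 235.36° clockwise from north.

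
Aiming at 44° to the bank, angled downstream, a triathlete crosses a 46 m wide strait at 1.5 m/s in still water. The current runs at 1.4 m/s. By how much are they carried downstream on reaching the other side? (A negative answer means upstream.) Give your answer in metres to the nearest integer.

Perpendicular speed = 1.042 m/s; crossing time = 46 / 1.042 = 44.146 s.
Net downstream speed = 2.479 m/s.
Drift = 2.479 × 44.146 = 109.439 m (downstream).

109 m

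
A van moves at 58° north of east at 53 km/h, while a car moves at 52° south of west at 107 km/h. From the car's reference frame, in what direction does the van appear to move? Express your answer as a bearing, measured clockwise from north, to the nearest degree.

Taking east as x and north as y: van velocity = (28.086, 44.947) km/h; car velocity = (-65.876, -84.317) km/h.
Velocity of van relative to car = (28.086, 44.947) − (-65.876, -84.317) = (93.961, 129.264) km/h.
Bearing = atan2(93.96, 129.26) = 36.01° clockwise from north.

036°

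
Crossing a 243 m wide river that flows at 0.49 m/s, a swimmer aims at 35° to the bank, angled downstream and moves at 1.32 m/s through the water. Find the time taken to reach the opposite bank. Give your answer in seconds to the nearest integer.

321 s

The component of the swimmer's velocity perpendicular to the bank is 1.32 × sin 35° = 0.757 m/s.
The flow acts along the bank and has no component across it.
Time = 243 / 0.757 = 320.953 s.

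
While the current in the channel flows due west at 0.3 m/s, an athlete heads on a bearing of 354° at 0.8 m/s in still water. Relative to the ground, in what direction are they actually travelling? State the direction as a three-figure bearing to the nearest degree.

Taking east as x and north as y: velocity relative to the water = (-0.084, 0.796) m/s; the water relative to ground = (-0.300, 0.000) m/s.
Velocity relative to ground = (-0.084, 0.796) + (-0.300, 0.000) = (-0.384, 0.796) m/s.
Bearing = atan2(-0.38, 0.80) = 334.26° clockwise from north.

334°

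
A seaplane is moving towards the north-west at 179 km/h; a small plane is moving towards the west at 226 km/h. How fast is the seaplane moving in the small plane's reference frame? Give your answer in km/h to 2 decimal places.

Taking east as x and north as y: seaplane velocity = (-126.572, 126.572) km/h; small plane velocity = (-226.000, 0.000) km/h.
Velocity of seaplane relative to small plane = (-126.572, 126.572) − (-226.000, 0.000) = (99.428, 126.572) km/h.
Magnitude = |(99.428, 126.572)| = 160.955 km/h.

160.95 km/h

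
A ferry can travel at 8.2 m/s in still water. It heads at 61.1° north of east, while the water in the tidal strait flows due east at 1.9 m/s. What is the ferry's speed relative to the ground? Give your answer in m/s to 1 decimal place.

Taking east as x and north as y: velocity relative to the water = (3.963, 7.179) m/s; the water relative to ground = (1.900, 0.000) m/s.
Velocity relative to ground = (3.963, 7.179) + (1.900, 0.000) = (5.863, 7.179) m/s.
Speed = |(5.863, 7.179)| = 9.269 m/s.

9.3 m/s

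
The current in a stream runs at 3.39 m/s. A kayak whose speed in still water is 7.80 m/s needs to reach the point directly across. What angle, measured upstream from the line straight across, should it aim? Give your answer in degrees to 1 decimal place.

25.8°

To cancel the current, the upstream component of the kayak's velocity must equal the flow: 7.80 sin θ = 3.39.
sin θ = 3.39 / 7.80 = 0.4346.
θ = arcsin(0.4346) = 25.761°.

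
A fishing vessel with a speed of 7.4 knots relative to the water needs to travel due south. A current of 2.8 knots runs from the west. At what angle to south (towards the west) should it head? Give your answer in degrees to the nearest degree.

The current pushes perpendicular to the desired track; the heading must have a component into the current equal to 2.8 knots: 7.4 sin θ = 2.8.
sin θ = 0.3784, so θ = 22.233°.

22°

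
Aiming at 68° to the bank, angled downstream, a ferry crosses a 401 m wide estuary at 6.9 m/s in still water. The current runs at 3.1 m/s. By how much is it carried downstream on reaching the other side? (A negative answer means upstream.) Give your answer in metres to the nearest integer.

Perpendicular speed = 6.398 m/s; crossing time = 401 / 6.398 = 62.680 s.
Net downstream speed = 5.685 m/s.
Drift = 5.685 × 62.680 = 356.323 m (downstream).

356 m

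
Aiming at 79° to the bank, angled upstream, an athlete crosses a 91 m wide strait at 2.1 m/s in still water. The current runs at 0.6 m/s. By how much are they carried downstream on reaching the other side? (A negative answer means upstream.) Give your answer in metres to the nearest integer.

9 m

Perpendicular speed = 2.061 m/s; crossing time = 91 / 2.061 = 44.144 s.
Net downstream speed = 0.199 m/s.
Drift = 0.199 × 44.144 = 8.798 m (downstream).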